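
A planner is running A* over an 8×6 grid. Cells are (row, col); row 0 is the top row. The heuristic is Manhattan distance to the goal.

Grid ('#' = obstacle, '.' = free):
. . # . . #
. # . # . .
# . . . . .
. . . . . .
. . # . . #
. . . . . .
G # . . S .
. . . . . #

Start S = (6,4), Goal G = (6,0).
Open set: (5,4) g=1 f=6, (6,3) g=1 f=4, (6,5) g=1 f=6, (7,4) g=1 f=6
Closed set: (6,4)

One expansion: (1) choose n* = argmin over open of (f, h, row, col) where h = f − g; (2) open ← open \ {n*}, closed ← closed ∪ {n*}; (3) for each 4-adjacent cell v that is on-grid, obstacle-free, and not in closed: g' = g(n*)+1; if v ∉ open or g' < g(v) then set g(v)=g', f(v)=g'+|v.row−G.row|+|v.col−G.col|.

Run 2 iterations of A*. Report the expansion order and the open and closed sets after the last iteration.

step 1: expand (6,3) (f=4, h=3) → closed; open now [(5,3) g=2 f=6, (5,4) g=1 f=6, (6,2) g=2 f=4, (6,5) g=1 f=6, (7,3) g=2 f=6, (7,4) g=1 f=6]
step 2: expand (6,2) (f=4, h=2) → closed; open now [(5,2) g=3 f=6, (5,3) g=2 f=6, (5,4) g=1 f=6, (6,5) g=1 f=6, (7,2) g=3 f=6, (7,3) g=2 f=6, (7,4) g=1 f=6]

order=[(6,3) → (6,2)]; open=[(5,2) g=3 f=6, (5,3) g=2 f=6, (5,4) g=1 f=6, (6,5) g=1 f=6, (7,2) g=3 f=6, (7,3) g=2 f=6, (7,4) g=1 f=6]; closed=[(6,2), (6,3), (6,4)]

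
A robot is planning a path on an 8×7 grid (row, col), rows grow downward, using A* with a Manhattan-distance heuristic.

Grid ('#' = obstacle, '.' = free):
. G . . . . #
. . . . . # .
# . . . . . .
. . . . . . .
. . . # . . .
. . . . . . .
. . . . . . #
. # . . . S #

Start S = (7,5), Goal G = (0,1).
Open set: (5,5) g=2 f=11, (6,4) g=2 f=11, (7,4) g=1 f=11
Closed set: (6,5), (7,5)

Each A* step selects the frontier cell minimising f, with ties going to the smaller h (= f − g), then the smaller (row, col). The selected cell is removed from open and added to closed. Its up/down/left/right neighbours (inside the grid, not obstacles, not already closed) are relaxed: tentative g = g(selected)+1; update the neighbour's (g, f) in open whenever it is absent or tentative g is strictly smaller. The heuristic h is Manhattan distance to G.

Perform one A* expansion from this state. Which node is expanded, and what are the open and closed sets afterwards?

step 1: expand (5,5) (f=11, h=9) → closed; open now [(4,5) g=3 f=11, (5,4) g=3 f=11, (5,6) g=3 f=13, (6,4) g=2 f=11, (7,4) g=1 f=11]

expanded=(5,5); open=[(4,5) g=3 f=11, (5,4) g=3 f=11, (5,6) g=3 f=13, (6,4) g=2 f=11, (7,4) g=1 f=11]; closed=[(5,5), (6,5), (7,5)]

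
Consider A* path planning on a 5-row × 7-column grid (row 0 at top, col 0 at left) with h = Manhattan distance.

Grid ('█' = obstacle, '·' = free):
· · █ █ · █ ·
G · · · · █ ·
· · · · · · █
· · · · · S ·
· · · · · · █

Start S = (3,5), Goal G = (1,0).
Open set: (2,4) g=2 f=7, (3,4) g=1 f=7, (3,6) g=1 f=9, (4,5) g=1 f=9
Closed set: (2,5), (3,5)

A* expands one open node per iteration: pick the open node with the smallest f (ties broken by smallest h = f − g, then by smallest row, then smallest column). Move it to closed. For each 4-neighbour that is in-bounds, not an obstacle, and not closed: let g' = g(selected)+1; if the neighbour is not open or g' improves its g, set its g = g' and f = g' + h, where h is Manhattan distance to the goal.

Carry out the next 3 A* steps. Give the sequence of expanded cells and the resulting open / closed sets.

step 1: expand (2,4) (f=7, h=5) → closed; open now [(1,4) g=3 f=7, (2,3) g=3 f=7, (3,4) g=1 f=7, (3,6) g=1 f=9, (4,5) g=1 f=9]
step 2: expand (1,4) (f=7, h=4) → closed; open now [(0,4) g=4 f=9, (1,3) g=4 f=7, (2,3) g=3 f=7, (3,4) g=1 f=7, (3,6) g=1 f=9, (4,5) g=1 f=9]
step 3: expand (1,3) (f=7, h=3) → closed; open now [(0,4) g=4 f=9, (1,2) g=5 f=7, (2,3) g=3 f=7, (3,4) g=1 f=7, (3,6) g=1 f=9, (4,5) g=1 f=9]

order=[(2,4) → (1,4) → (1,3)]; open=[(0,4) g=4 f=9, (1,2) g=5 f=7, (2,3) g=3 f=7, (3,4) g=1 f=7, (3,6) g=1 f=9, (4,5) g=1 f=9]; closed=[(1,3), (1,4), (2,4), (2,5), (3,5)]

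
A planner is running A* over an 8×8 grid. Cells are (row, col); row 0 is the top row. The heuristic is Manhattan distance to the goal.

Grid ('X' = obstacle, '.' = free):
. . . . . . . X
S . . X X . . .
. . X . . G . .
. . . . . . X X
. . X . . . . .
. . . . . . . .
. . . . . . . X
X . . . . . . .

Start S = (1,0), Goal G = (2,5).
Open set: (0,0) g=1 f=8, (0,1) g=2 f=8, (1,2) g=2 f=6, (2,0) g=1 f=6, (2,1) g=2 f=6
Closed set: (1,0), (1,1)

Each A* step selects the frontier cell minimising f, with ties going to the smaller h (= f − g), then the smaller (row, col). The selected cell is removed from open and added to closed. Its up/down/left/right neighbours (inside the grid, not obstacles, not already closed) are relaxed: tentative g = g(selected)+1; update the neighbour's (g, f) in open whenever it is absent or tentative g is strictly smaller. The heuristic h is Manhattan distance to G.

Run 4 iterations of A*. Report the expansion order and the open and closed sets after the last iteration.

step 1: expand (1,2) (f=6, h=4) → closed; open now [(0,0) g=1 f=8, (0,1) g=2 f=8, (0,2) g=3 f=8, (2,0) g=1 f=6, (2,1) g=2 f=6]
step 2: expand (2,1) (f=6, h=4) → closed; open now [(0,0) g=1 f=8, (0,1) g=2 f=8, (0,2) g=3 f=8, (2,0) g=1 f=6, (3,1) g=3 f=8]
step 3: expand (2,0) (f=6, h=5) → closed; open now [(0,0) g=1 f=8, (0,1) g=2 f=8, (0,2) g=3 f=8, (3,0) g=2 f=8, (3,1) g=3 f=8]
step 4: expand (0,2) (f=8, h=5) → closed; open now [(0,0) g=1 f=8, (0,1) g=2 f=8, (0,3) g=4 f=8, (3,0) g=2 f=8, (3,1) g=3 f=8]

order=[(1,2) → (2,1) → (2,0) → (0,2)]; open=[(0,0) g=1 f=8, (0,1) g=2 f=8, (0,3) g=4 f=8, (3,0) g=2 f=8, (3,1) g=3 f=8]; closed=[(0,2), (1,0), (1,1), (1,2), (2,0), (2,1)]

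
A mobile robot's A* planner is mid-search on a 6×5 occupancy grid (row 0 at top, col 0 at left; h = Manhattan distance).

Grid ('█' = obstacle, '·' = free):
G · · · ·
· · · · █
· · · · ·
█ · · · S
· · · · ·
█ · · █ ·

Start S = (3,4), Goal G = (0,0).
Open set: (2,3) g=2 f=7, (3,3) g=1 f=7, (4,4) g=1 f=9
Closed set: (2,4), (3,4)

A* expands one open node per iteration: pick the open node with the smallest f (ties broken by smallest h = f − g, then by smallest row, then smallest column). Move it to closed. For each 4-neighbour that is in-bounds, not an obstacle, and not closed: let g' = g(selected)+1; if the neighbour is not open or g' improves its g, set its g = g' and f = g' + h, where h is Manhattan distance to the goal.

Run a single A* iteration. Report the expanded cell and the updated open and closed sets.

expanded=(2,3); open=[(1,3) g=3 f=7, (2,2) g=3 f=7, (3,3) g=1 f=7, (4,4) g=1 f=9]; closed=[(2,3), (2,4), (3,4)]

step 1: expand (2,3) (f=7, h=5) → closed; open now [(1,3) g=3 f=7, (2,2) g=3 f=7, (3,3) g=1 f=7, (4,4) g=1 f=9]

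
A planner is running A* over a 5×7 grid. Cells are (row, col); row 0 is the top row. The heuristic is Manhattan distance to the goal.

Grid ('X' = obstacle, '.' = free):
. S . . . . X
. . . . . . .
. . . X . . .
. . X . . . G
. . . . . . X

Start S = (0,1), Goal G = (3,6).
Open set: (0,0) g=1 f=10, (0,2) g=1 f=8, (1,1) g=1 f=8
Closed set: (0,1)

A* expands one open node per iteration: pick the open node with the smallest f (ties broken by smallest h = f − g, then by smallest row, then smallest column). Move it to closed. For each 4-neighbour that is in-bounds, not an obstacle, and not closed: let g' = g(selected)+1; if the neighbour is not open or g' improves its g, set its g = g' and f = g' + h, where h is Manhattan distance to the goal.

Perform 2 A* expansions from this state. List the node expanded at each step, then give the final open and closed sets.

step 1: expand (0,2) (f=8, h=7) → closed; open now [(0,0) g=1 f=10, (0,3) g=2 f=8, (1,1) g=1 f=8, (1,2) g=2 f=8]
step 2: expand (0,3) (f=8, h=6) → closed; open now [(0,0) g=1 f=10, (0,4) g=3 f=8, (1,1) g=1 f=8, (1,2) g=2 f=8, (1,3) g=3 f=8]

order=[(0,2) → (0,3)]; open=[(0,0) g=1 f=10, (0,4) g=3 f=8, (1,1) g=1 f=8, (1,2) g=2 f=8, (1,3) g=3 f=8]; closed=[(0,1), (0,2), (0,3)]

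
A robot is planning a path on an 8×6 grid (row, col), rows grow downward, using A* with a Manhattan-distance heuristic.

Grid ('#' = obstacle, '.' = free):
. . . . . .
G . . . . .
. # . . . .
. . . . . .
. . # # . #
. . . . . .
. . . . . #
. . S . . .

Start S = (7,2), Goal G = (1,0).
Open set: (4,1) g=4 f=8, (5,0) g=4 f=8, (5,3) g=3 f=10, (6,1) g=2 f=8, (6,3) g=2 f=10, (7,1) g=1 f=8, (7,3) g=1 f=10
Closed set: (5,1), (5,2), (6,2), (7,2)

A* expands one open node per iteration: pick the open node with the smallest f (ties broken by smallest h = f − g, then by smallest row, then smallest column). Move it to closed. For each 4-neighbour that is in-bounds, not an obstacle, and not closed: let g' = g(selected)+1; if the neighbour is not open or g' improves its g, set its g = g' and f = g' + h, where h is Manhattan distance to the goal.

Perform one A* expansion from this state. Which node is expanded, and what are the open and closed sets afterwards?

expanded=(4,1); open=[(3,1) g=5 f=8, (4,0) g=5 f=8, (5,0) g=4 f=8, (5,3) g=3 f=10, (6,1) g=2 f=8, (6,3) g=2 f=10, (7,1) g=1 f=8, (7,3) g=1 f=10]; closed=[(4,1), (5,1), (5,2), (6,2), (7,2)]

step 1: expand (4,1) (f=8, h=4) → closed; open now [(3,1) g=5 f=8, (4,0) g=5 f=8, (5,0) g=4 f=8, (5,3) g=3 f=10, (6,1) g=2 f=8, (6,3) g=2 f=10, (7,1) g=1 f=8, (7,3) g=1 f=10]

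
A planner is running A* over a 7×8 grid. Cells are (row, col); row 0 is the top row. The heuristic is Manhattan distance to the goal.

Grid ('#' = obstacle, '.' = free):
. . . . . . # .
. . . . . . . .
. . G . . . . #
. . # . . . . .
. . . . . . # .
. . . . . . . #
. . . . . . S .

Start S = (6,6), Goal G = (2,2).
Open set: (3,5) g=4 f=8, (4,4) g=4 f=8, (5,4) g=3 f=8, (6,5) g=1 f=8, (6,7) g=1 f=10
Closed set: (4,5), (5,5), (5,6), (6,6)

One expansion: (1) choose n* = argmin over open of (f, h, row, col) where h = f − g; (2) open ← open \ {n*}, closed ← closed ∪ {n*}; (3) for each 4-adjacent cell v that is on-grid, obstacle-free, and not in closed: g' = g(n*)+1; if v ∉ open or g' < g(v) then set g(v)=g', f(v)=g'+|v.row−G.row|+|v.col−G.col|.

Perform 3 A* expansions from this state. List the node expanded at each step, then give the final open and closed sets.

step 1: expand (3,5) (f=8, h=4) → closed; open now [(2,5) g=5 f=8, (3,4) g=5 f=8, (3,6) g=5 f=10, (4,4) g=4 f=8, (5,4) g=3 f=8, (6,5) g=1 f=8, (6,7) g=1 f=10]
step 2: expand (2,5) (f=8, h=3) → closed; open now [(1,5) g=6 f=10, (2,4) g=6 f=8, (2,6) g=6 f=10, (3,4) g=5 f=8, (3,6) g=5 f=10, (4,4) g=4 f=8, (5,4) g=3 f=8, (6,5) g=1 f=8, (6,7) g=1 f=10]
step 3: expand (2,4) (f=8, h=2) → closed; open now [(1,4) g=7 f=10, (1,5) g=6 f=10, (2,3) g=7 f=8, (2,6) g=6 f=10, (3,4) g=5 f=8, (3,6) g=5 f=10, (4,4) g=4 f=8, (5,4) g=3 f=8, (6,5) g=1 f=8, (6,7) g=1 f=10]

order=[(3,5) → (2,5) → (2,4)]; open=[(1,4) g=7 f=10, (1,5) g=6 f=10, (2,3) g=7 f=8, (2,6) g=6 f=10, (3,4) g=5 f=8, (3,6) g=5 f=10, (4,4) g=4 f=8, (5,4) g=3 f=8, (6,5) g=1 f=8, (6,7) g=1 f=10]; closed=[(2,4), (2,5), (3,5), (4,5), (5,5), (5,6), (6,6)]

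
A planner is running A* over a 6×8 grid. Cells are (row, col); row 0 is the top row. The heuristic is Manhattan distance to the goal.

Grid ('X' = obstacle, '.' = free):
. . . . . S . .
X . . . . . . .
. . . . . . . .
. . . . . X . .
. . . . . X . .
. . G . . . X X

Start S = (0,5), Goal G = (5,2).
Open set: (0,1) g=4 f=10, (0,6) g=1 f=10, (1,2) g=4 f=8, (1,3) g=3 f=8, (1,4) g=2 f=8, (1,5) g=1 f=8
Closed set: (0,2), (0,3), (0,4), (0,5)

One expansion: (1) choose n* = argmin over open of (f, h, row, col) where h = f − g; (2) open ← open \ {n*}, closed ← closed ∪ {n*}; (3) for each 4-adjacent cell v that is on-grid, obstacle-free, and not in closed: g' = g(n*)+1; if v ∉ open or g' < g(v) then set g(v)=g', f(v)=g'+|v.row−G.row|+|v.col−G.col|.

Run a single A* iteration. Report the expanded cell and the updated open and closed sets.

expanded=(1,2); open=[(0,1) g=4 f=10, (0,6) g=1 f=10, (1,1) g=5 f=10, (1,3) g=3 f=8, (1,4) g=2 f=8, (1,5) g=1 f=8, (2,2) g=5 f=8]; closed=[(0,2), (0,3), (0,4), (0,5), (1,2)]

step 1: expand (1,2) (f=8, h=4) → closed; open now [(0,1) g=4 f=10, (0,6) g=1 f=10, (1,1) g=5 f=10, (1,3) g=3 f=8, (1,4) g=2 f=8, (1,5) g=1 f=8, (2,2) g=5 f=8]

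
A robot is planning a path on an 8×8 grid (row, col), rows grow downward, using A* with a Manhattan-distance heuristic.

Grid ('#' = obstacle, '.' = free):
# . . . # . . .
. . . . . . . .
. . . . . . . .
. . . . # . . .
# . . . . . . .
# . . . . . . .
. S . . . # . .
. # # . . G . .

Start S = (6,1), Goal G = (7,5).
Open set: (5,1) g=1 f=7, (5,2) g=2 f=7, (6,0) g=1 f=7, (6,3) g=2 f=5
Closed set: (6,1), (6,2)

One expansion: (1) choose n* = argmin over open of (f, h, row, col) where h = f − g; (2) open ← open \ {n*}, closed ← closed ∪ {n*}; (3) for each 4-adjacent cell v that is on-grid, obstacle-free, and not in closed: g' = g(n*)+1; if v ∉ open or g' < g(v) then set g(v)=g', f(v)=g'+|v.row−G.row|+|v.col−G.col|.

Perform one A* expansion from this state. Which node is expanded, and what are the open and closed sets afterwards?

expanded=(6,3); open=[(5,1) g=1 f=7, (5,2) g=2 f=7, (5,3) g=3 f=7, (6,0) g=1 f=7, (6,4) g=3 f=5, (7,3) g=3 f=5]; closed=[(6,1), (6,2), (6,3)]

step 1: expand (6,3) (f=5, h=3) → closed; open now [(5,1) g=1 f=7, (5,2) g=2 f=7, (5,3) g=3 f=7, (6,0) g=1 f=7, (6,4) g=3 f=5, (7,3) g=3 f=5]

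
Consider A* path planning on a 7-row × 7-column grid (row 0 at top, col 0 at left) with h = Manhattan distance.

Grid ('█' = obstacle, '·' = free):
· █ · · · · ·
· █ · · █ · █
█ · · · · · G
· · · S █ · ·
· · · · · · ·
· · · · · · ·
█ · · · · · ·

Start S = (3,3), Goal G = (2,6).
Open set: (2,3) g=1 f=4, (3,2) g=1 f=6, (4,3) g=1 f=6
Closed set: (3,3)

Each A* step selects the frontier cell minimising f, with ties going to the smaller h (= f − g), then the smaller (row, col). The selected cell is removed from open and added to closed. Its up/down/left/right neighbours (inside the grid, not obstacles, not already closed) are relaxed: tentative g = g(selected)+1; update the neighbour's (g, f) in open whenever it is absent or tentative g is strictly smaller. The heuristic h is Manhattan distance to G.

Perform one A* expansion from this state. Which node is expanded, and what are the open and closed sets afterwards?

expanded=(2,3); open=[(1,3) g=2 f=6, (2,2) g=2 f=6, (2,4) g=2 f=4, (3,2) g=1 f=6, (4,3) g=1 f=6]; closed=[(2,3), (3,3)]

step 1: expand (2,3) (f=4, h=3) → closed; open now [(1,3) g=2 f=6, (2,2) g=2 f=6, (2,4) g=2 f=4, (3,2) g=1 f=6, (4,3) g=1 f=6]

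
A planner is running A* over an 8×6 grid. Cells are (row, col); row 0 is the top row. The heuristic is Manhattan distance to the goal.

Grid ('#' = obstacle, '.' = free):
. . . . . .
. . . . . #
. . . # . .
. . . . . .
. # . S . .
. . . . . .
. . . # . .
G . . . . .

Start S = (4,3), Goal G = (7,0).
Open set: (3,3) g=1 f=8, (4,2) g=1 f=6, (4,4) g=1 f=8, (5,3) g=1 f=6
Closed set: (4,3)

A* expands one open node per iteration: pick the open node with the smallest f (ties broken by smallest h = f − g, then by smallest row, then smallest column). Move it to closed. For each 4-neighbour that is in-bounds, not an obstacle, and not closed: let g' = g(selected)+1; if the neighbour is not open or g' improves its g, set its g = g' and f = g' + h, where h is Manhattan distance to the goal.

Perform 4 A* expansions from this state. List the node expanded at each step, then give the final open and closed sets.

step 1: expand (4,2) (f=6, h=5) → closed; open now [(3,2) g=2 f=8, (3,3) g=1 f=8, (4,4) g=1 f=8, (5,2) g=2 f=6, (5,3) g=1 f=6]
step 2: expand (5,2) (f=6, h=4) → closed; open now [(3,2) g=2 f=8, (3,3) g=1 f=8, (4,4) g=1 f=8, (5,1) g=3 f=6, (5,3) g=1 f=6, (6,2) g=3 f=6]
step 3: expand (5,1) (f=6, h=3) → closed; open now [(3,2) g=2 f=8, (3,3) g=1 f=8, (4,4) g=1 f=8, (5,0) g=4 f=6, (5,3) g=1 f=6, (6,1) g=4 f=6, (6,2) g=3 f=6]
step 4: expand (5,0) (f=6, h=2) → closed; open now [(3,2) g=2 f=8, (3,3) g=1 f=8, (4,0) g=5 f=8, (4,4) g=1 f=8, (5,3) g=1 f=6, (6,0) g=5 f=6, (6,1) g=4 f=6, (6,2) g=3 f=6]

order=[(4,2) → (5,2) → (5,1) → (5,0)]; open=[(3,2) g=2 f=8, (3,3) g=1 f=8, (4,0) g=5 f=8, (4,4) g=1 f=8, (5,3) g=1 f=6, (6,0) g=5 f=6, (6,1) g=4 f=6, (6,2) g=3 f=6]; closed=[(4,2), (4,3), (5,0), (5,1), (5,2)]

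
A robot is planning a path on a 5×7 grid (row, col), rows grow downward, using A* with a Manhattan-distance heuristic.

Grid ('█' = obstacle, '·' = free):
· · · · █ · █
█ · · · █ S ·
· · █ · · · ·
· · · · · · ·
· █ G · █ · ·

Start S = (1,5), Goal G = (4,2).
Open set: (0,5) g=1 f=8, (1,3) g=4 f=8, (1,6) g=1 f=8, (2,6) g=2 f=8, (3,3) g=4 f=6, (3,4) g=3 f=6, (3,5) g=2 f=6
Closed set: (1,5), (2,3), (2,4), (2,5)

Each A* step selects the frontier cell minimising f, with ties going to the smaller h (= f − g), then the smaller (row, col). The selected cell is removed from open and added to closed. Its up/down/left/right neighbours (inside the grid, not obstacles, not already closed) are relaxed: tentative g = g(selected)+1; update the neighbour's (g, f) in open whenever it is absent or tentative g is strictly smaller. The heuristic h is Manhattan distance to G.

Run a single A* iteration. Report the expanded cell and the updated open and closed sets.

expanded=(3,3); open=[(0,5) g=1 f=8, (1,3) g=4 f=8, (1,6) g=1 f=8, (2,6) g=2 f=8, (3,2) g=5 f=6, (3,4) g=3 f=6, (3,5) g=2 f=6, (4,3) g=5 f=6]; closed=[(1,5), (2,3), (2,4), (2,5), (3,3)]

step 1: expand (3,3) (f=6, h=2) → closed; open now [(0,5) g=1 f=8, (1,3) g=4 f=8, (1,6) g=1 f=8, (2,6) g=2 f=8, (3,2) g=5 f=6, (3,4) g=3 f=6, (3,5) g=2 f=6, (4,3) g=5 f=6]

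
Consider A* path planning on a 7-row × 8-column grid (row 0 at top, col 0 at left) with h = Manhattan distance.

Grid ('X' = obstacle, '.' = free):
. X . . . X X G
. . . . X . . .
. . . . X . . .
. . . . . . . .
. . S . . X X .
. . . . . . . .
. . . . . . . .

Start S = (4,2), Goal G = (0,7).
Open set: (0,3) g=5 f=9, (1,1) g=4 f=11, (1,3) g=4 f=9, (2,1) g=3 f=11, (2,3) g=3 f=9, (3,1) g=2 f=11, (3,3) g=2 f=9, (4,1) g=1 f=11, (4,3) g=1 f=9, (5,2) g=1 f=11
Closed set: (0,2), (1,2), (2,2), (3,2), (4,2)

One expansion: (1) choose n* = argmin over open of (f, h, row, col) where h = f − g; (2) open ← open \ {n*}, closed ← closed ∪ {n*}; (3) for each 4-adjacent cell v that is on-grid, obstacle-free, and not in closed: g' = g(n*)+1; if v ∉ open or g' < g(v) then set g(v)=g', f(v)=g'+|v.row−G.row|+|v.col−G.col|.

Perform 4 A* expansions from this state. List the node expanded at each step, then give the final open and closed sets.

step 1: expand (0,3) (f=9, h=4) → closed; open now [(0,4) g=6 f=9, (1,1) g=4 f=11, (1,3) g=4 f=9, (2,1) g=3 f=11, (2,3) g=3 f=9, (3,1) g=2 f=11, (3,3) g=2 f=9, (4,1) g=1 f=11, (4,3) g=1 f=9, (5,2) g=1 f=11]
step 2: expand (0,4) (f=9, h=3) → closed; open now [(1,1) g=4 f=11, (1,3) g=4 f=9, (2,1) g=3 f=11, (2,3) g=3 f=9, (3,1) g=2 f=11, (3,3) g=2 f=9, (4,1) g=1 f=11, (4,3) g=1 f=9, (5,2) g=1 f=11]
step 3: expand (1,3) (f=9, h=5) → closed; open now [(1,1) g=4 f=11, (2,1) g=3 f=11, (2,3) g=3 f=9, (3,1) g=2 f=11, (3,3) g=2 f=9, (4,1) g=1 f=11, (4,3) g=1 f=9, (5,2) g=1 f=11]
step 4: expand (2,3) (f=9, h=6) → closed; open now [(1,1) g=4 f=11, (2,1) g=3 f=11, (3,1) g=2 f=11, (3,3) g=2 f=9, (4,1) g=1 f=11, (4,3) g=1 f=9, (5,2) g=1 f=11]

order=[(0,3) → (0,4) → (1,3) → (2,3)]; open=[(1,1) g=4 f=11, (2,1) g=3 f=11, (3,1) g=2 f=11, (3,3) g=2 f=9, (4,1) g=1 f=11, (4,3) g=1 f=9, (5,2) g=1 f=11]; closed=[(0,2), (0,3), (0,4), (1,2), (1,3), (2,2), (2,3), (3,2), (4,2)]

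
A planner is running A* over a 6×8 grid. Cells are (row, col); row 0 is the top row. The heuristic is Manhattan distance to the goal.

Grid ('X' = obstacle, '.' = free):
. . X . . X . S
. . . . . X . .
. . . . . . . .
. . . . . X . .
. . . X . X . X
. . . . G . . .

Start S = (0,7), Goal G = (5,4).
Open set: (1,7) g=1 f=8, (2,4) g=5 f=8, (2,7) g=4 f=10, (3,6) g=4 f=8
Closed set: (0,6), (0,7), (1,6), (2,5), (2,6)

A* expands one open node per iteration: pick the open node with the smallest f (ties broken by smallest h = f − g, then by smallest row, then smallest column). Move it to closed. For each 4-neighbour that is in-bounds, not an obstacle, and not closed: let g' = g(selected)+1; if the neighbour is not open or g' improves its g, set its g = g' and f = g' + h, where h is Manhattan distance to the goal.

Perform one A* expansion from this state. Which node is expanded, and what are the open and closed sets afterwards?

step 1: expand (2,4) (f=8, h=3) → closed; open now [(1,4) g=6 f=10, (1,7) g=1 f=8, (2,3) g=6 f=10, (2,7) g=4 f=10, (3,4) g=6 f=8, (3,6) g=4 f=8]

expanded=(2,4); open=[(1,4) g=6 f=10, (1,7) g=1 f=8, (2,3) g=6 f=10, (2,7) g=4 f=10, (3,4) g=6 f=8, (3,6) g=4 f=8]; closed=[(0,6), (0,7), (1,6), (2,4), (2,5), (2,6)]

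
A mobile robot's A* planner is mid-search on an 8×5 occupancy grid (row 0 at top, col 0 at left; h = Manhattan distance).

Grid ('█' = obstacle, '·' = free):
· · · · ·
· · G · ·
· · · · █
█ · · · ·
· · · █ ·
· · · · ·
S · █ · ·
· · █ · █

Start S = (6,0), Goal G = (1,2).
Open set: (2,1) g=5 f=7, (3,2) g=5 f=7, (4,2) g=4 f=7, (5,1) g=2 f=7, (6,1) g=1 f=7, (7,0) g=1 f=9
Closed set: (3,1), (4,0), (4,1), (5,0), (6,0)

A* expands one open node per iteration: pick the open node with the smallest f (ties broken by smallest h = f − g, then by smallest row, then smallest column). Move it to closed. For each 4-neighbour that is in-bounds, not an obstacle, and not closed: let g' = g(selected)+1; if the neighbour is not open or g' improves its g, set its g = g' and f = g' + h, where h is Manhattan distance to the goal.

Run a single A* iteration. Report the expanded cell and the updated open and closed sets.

step 1: expand (2,1) (f=7, h=2) → closed; open now [(1,1) g=6 f=7, (2,0) g=6 f=9, (2,2) g=6 f=7, (3,2) g=5 f=7, (4,2) g=4 f=7, (5,1) g=2 f=7, (6,1) g=1 f=7, (7,0) g=1 f=9]

expanded=(2,1); open=[(1,1) g=6 f=7, (2,0) g=6 f=9, (2,2) g=6 f=7, (3,2) g=5 f=7, (4,2) g=4 f=7, (5,1) g=2 f=7, (6,1) g=1 f=7, (7,0) g=1 f=9]; closed=[(2,1), (3,1), (4,0), (4,1), (5,0), (6,0)]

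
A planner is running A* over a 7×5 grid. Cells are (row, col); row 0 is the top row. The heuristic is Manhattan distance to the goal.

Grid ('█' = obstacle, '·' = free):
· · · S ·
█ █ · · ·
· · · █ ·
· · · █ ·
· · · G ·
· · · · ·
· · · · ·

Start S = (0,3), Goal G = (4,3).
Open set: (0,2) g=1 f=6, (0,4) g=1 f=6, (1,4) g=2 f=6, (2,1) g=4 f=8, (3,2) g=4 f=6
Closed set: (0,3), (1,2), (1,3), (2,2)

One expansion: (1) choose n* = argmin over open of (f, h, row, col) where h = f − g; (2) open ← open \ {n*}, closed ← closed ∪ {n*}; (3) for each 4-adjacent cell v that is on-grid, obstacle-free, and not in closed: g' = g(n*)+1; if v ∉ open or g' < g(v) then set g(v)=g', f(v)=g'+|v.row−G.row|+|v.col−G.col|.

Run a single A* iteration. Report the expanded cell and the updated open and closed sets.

step 1: expand (3,2) (f=6, h=2) → closed; open now [(0,2) g=1 f=6, (0,4) g=1 f=6, (1,4) g=2 f=6, (2,1) g=4 f=8, (3,1) g=5 f=8, (4,2) g=5 f=6]

expanded=(3,2); open=[(0,2) g=1 f=6, (0,4) g=1 f=6, (1,4) g=2 f=6, (2,1) g=4 f=8, (3,1) g=5 f=8, (4,2) g=5 f=6]; closed=[(0,3), (1,2), (1,3), (2,2), (3,2)]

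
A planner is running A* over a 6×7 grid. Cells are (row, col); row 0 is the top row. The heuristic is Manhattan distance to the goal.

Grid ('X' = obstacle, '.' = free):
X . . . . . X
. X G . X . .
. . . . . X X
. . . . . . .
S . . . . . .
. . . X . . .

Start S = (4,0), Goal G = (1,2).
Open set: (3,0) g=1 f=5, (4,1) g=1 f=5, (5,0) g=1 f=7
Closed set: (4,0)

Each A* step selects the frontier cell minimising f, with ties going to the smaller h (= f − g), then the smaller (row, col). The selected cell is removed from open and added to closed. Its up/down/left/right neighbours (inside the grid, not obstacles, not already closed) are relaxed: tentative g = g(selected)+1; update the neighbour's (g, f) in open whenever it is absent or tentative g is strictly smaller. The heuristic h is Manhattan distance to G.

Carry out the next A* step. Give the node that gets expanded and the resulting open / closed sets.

expanded=(3,0); open=[(2,0) g=2 f=5, (3,1) g=2 f=5, (4,1) g=1 f=5, (5,0) g=1 f=7]; closed=[(3,0), (4,0)]

step 1: expand (3,0) (f=5, h=4) → closed; open now [(2,0) g=2 f=5, (3,1) g=2 f=5, (4,1) g=1 f=5, (5,0) g=1 f=7]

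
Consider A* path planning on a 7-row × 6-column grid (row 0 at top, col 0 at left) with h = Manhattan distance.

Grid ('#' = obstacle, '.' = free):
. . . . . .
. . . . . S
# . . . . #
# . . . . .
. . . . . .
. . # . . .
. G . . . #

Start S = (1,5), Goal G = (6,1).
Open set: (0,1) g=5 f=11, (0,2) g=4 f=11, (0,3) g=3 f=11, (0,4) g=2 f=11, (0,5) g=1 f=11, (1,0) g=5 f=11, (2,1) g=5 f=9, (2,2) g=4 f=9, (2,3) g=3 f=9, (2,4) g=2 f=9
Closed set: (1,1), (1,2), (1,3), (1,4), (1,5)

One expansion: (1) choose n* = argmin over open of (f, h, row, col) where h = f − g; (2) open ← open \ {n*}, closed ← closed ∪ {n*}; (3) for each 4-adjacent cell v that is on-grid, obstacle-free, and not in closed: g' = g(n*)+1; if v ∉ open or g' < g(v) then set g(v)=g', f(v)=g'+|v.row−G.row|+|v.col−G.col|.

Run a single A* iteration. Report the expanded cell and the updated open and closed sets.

expanded=(2,1); open=[(0,1) g=5 f=11, (0,2) g=4 f=11, (0,3) g=3 f=11, (0,4) g=2 f=11, (0,5) g=1 f=11, (1,0) g=5 f=11, (2,2) g=4 f=9, (2,3) g=3 f=9, (2,4) g=2 f=9, (3,1) g=6 f=9]; closed=[(1,1), (1,2), (1,3), (1,4), (1,5), (2,1)]

step 1: expand (2,1) (f=9, h=4) → closed; open now [(0,1) g=5 f=11, (0,2) g=4 f=11, (0,3) g=3 f=11, (0,4) g=2 f=11, (0,5) g=1 f=11, (1,0) g=5 f=11, (2,2) g=4 f=9, (2,3) g=3 f=9, (2,4) g=2 f=9, (3,1) g=6 f=9]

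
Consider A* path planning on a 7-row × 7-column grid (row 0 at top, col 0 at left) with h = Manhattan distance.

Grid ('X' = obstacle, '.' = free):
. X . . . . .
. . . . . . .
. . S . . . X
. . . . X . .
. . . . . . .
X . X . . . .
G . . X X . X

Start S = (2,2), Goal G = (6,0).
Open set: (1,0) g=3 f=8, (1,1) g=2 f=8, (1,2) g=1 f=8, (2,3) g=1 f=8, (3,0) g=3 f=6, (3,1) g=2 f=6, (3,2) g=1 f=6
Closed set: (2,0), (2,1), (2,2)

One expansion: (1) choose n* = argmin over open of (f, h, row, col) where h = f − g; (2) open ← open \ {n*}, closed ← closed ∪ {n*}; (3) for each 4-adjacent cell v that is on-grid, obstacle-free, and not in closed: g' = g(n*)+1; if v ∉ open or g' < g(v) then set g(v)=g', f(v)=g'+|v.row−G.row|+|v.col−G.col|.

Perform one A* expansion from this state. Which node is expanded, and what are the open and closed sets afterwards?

step 1: expand (3,0) (f=6, h=3) → closed; open now [(1,0) g=3 f=8, (1,1) g=2 f=8, (1,2) g=1 f=8, (2,3) g=1 f=8, (3,1) g=2 f=6, (3,2) g=1 f=6, (4,0) g=4 f=6]

expanded=(3,0); open=[(1,0) g=3 f=8, (1,1) g=2 f=8, (1,2) g=1 f=8, (2,3) g=1 f=8, (3,1) g=2 f=6, (3,2) g=1 f=6, (4,0) g=4 f=6]; closed=[(2,0), (2,1), (2,2), (3,0)]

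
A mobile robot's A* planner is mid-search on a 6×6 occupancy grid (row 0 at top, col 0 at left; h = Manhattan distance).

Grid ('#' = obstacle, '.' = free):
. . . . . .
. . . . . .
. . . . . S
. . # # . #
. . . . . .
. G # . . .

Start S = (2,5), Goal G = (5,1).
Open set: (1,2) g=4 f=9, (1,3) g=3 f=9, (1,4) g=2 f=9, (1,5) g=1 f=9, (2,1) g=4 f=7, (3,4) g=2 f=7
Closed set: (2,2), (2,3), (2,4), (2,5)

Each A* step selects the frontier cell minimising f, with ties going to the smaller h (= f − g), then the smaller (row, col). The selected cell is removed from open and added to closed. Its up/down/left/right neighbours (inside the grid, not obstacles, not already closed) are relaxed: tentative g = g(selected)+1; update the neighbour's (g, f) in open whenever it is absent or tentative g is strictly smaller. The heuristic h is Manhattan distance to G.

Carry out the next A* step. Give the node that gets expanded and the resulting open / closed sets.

step 1: expand (2,1) (f=7, h=3) → closed; open now [(1,1) g=5 f=9, (1,2) g=4 f=9, (1,3) g=3 f=9, (1,4) g=2 f=9, (1,5) g=1 f=9, (2,0) g=5 f=9, (3,1) g=5 f=7, (3,4) g=2 f=7]

expanded=(2,1); open=[(1,1) g=5 f=9, (1,2) g=4 f=9, (1,3) g=3 f=9, (1,4) g=2 f=9, (1,5) g=1 f=9, (2,0) g=5 f=9, (3,1) g=5 f=7, (3,4) g=2 f=7]; closed=[(2,1), (2,2), (2,3), (2,4), (2,5)]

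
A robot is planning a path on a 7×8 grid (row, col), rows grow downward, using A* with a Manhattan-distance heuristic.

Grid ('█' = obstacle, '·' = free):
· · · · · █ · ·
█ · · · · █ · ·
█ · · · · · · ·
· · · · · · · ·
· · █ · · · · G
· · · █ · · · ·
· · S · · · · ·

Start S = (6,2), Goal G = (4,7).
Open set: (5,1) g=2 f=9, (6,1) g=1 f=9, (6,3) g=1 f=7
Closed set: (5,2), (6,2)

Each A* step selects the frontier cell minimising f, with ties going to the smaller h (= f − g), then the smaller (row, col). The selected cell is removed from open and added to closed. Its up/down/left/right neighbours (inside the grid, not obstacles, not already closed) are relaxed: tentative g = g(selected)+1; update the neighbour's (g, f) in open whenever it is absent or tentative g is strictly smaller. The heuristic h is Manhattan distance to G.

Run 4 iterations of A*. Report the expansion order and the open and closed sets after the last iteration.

step 1: expand (6,3) (f=7, h=6) → closed; open now [(5,1) g=2 f=9, (6,1) g=1 f=9, (6,4) g=2 f=7]
step 2: expand (6,4) (f=7, h=5) → closed; open now [(5,1) g=2 f=9, (5,4) g=3 f=7, (6,1) g=1 f=9, (6,5) g=3 f=7]
step 3: expand (5,4) (f=7, h=4) → closed; open now [(4,4) g=4 f=7, (5,1) g=2 f=9, (5,5) g=4 f=7, (6,1) g=1 f=9, (6,5) g=3 f=7]
step 4: expand (4,4) (f=7, h=3) → closed; open now [(3,4) g=5 f=9, (4,3) g=5 f=9, (4,5) g=5 f=7, (5,1) g=2 f=9, (5,5) g=4 f=7, (6,1) g=1 f=9, (6,5) g=3 f=7]

order=[(6,3) → (6,4) → (5,4) → (4,4)]; open=[(3,4) g=5 f=9, (4,3) g=5 f=9, (4,5) g=5 f=7, (5,1) g=2 f=9, (5,5) g=4 f=7, (6,1) g=1 f=9, (6,5) g=3 f=7]; closed=[(4,4), (5,2), (5,4), (6,2), (6,3), (6,4)]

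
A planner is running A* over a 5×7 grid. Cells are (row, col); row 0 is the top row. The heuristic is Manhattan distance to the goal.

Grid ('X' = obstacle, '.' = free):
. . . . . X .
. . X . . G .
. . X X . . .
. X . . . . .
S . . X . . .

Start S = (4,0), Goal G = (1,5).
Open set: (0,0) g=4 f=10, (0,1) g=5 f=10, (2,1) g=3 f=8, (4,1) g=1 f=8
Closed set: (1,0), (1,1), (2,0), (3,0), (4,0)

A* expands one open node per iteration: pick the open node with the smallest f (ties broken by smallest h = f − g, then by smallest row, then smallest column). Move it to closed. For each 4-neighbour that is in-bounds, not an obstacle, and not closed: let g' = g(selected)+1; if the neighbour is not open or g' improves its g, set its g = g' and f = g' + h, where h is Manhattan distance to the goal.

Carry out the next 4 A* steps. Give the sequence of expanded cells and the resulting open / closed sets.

step 1: expand (2,1) (f=8, h=5) → closed; open now [(0,0) g=4 f=10, (0,1) g=5 f=10, (4,1) g=1 f=8]
step 2: expand (4,1) (f=8, h=7) → closed; open now [(0,0) g=4 f=10, (0,1) g=5 f=10, (4,2) g=2 f=8]
step 3: expand (4,2) (f=8, h=6) → closed; open now [(0,0) g=4 f=10, (0,1) g=5 f=10, (3,2) g=3 f=8]
step 4: expand (3,2) (f=8, h=5) → closed; open now [(0,0) g=4 f=10, (0,1) g=5 f=10, (3,3) g=4 f=8]

order=[(2,1) → (4,1) → (4,2) → (3,2)]; open=[(0,0) g=4 f=10, (0,1) g=5 f=10, (3,3) g=4 f=8]; closed=[(1,0), (1,1), (2,0), (2,1), (3,0), (3,2), (4,0), (4,1), (4,2)]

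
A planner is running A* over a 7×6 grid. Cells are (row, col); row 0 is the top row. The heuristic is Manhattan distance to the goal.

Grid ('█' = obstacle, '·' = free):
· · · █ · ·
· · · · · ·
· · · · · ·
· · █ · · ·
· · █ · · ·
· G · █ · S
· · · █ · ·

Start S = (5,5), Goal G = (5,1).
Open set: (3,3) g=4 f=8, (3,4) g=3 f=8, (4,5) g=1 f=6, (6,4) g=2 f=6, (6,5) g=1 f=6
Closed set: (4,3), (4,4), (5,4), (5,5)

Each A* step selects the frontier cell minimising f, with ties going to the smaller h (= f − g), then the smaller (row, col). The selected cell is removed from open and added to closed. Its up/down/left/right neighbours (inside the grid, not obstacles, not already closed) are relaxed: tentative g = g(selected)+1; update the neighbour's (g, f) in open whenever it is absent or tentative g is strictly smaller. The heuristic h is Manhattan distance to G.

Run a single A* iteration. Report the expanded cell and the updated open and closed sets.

expanded=(6,4); open=[(3,3) g=4 f=8, (3,4) g=3 f=8, (4,5) g=1 f=6, (6,5) g=1 f=6]; closed=[(4,3), (4,4), (5,4), (5,5), (6,4)]

step 1: expand (6,4) (f=6, h=4) → closed; open now [(3,3) g=4 f=8, (3,4) g=3 f=8, (4,5) g=1 f=6, (6,5) g=1 f=6]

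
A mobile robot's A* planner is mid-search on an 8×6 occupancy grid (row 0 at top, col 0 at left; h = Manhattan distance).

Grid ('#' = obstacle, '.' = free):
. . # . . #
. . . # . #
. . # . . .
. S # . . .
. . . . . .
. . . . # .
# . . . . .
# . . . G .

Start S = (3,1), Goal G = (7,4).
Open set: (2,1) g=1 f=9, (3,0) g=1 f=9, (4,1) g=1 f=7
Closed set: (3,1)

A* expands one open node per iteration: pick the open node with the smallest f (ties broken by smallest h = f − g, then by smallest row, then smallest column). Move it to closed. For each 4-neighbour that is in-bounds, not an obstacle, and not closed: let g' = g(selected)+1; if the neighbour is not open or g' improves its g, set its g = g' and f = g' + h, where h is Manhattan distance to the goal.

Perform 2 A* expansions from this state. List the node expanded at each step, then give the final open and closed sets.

step 1: expand (4,1) (f=7, h=6) → closed; open now [(2,1) g=1 f=9, (3,0) g=1 f=9, (4,0) g=2 f=9, (4,2) g=2 f=7, (5,1) g=2 f=7]
step 2: expand (4,2) (f=7, h=5) → closed; open now [(2,1) g=1 f=9, (3,0) g=1 f=9, (4,0) g=2 f=9, (4,3) g=3 f=7, (5,1) g=2 f=7, (5,2) g=3 f=7]

order=[(4,1) → (4,2)]; open=[(2,1) g=1 f=9, (3,0) g=1 f=9, (4,0) g=2 f=9, (4,3) g=3 f=7, (5,1) g=2 f=7, (5,2) g=3 f=7]; closed=[(3,1), (4,1), (4,2)]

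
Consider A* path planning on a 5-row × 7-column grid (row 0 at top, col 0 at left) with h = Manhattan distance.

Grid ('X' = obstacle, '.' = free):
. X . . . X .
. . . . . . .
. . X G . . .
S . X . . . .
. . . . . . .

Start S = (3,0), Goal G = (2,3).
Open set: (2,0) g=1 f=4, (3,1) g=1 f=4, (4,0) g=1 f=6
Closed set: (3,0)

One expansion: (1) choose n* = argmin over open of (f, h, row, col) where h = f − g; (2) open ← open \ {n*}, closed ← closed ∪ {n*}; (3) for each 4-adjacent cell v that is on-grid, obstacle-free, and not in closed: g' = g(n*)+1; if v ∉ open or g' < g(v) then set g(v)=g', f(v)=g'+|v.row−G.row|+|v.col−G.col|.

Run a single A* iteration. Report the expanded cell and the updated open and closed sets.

step 1: expand (2,0) (f=4, h=3) → closed; open now [(1,0) g=2 f=6, (2,1) g=2 f=4, (3,1) g=1 f=4, (4,0) g=1 f=6]

expanded=(2,0); open=[(1,0) g=2 f=6, (2,1) g=2 f=4, (3,1) g=1 f=4, (4,0) g=1 f=6]; closed=[(2,0), (3,0)]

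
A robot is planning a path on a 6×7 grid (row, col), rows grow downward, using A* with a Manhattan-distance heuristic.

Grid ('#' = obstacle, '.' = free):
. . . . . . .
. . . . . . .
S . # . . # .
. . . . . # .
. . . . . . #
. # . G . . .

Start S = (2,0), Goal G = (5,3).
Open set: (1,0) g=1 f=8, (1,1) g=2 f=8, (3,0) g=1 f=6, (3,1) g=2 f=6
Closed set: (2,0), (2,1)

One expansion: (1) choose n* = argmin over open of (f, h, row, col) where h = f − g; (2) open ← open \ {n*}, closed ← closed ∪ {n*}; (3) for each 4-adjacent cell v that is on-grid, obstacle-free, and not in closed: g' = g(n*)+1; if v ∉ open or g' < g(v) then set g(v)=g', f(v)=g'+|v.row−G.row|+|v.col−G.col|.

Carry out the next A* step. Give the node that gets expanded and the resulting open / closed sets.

step 1: expand (3,1) (f=6, h=4) → closed; open now [(1,0) g=1 f=8, (1,1) g=2 f=8, (3,0) g=1 f=6, (3,2) g=3 f=6, (4,1) g=3 f=6]

expanded=(3,1); open=[(1,0) g=1 f=8, (1,1) g=2 f=8, (3,0) g=1 f=6, (3,2) g=3 f=6, (4,1) g=3 f=6]; closed=[(2,0), (2,1), (3,1)]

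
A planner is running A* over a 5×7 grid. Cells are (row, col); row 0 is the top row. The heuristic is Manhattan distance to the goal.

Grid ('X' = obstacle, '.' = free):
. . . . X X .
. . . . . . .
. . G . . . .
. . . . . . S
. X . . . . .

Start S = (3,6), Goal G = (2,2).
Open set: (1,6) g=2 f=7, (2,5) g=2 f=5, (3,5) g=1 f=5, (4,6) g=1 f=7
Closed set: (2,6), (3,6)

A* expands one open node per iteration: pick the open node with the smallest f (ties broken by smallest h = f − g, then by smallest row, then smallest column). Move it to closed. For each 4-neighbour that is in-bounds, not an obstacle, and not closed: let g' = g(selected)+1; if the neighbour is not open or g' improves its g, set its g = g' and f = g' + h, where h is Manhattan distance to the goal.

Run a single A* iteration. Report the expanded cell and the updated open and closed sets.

expanded=(2,5); open=[(1,5) g=3 f=7, (1,6) g=2 f=7, (2,4) g=3 f=5, (3,5) g=1 f=5, (4,6) g=1 f=7]; closed=[(2,5), (2,6), (3,6)]

step 1: expand (2,5) (f=5, h=3) → closed; open now [(1,5) g=3 f=7, (1,6) g=2 f=7, (2,4) g=3 f=5, (3,5) g=1 f=5, (4,6) g=1 f=7]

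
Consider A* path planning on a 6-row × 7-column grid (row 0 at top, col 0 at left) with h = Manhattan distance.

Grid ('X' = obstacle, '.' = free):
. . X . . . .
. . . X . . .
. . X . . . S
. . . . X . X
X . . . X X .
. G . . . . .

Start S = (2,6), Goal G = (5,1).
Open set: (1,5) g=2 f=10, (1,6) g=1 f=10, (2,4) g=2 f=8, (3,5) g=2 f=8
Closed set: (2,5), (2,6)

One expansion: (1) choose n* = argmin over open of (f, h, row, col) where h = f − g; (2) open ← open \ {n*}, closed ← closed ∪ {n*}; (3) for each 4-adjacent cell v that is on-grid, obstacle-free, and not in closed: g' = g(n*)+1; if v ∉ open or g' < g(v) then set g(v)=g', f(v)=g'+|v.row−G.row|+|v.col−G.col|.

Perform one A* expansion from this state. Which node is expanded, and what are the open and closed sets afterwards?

expanded=(2,4); open=[(1,4) g=3 f=10, (1,5) g=2 f=10, (1,6) g=1 f=10, (2,3) g=3 f=8, (3,5) g=2 f=8]; closed=[(2,4), (2,5), (2,6)]

step 1: expand (2,4) (f=8, h=6) → closed; open now [(1,4) g=3 f=10, (1,5) g=2 f=10, (1,6) g=1 f=10, (2,3) g=3 f=8, (3,5) g=2 f=8]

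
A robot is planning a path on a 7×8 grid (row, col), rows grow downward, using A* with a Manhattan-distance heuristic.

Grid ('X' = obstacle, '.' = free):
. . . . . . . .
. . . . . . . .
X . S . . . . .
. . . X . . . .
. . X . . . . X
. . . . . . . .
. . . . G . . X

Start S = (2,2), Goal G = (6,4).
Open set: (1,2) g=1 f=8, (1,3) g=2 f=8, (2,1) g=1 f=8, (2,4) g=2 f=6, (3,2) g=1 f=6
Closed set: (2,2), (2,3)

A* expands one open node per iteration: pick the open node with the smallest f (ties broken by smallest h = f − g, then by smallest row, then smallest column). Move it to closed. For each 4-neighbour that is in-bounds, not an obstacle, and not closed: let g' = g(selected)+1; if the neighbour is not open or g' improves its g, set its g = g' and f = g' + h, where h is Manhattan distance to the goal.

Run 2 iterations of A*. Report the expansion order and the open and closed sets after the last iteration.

order=[(2,4) → (3,4)]; open=[(1,2) g=1 f=8, (1,3) g=2 f=8, (1,4) g=3 f=8, (2,1) g=1 f=8, (2,5) g=3 f=8, (3,2) g=1 f=6, (3,5) g=4 f=8, (4,4) g=4 f=6]; closed=[(2,2), (2,3), (2,4), (3,4)]

step 1: expand (2,4) (f=6, h=4) → closed; open now [(1,2) g=1 f=8, (1,3) g=2 f=8, (1,4) g=3 f=8, (2,1) g=1 f=8, (2,5) g=3 f=8, (3,2) g=1 f=6, (3,4) g=3 f=6]
step 2: expand (3,4) (f=6, h=3) → closed; open now [(1,2) g=1 f=8, (1,3) g=2 f=8, (1,4) g=3 f=8, (2,1) g=1 f=8, (2,5) g=3 f=8, (3,2) g=1 f=6, (3,5) g=4 f=8, (4,4) g=4 f=6]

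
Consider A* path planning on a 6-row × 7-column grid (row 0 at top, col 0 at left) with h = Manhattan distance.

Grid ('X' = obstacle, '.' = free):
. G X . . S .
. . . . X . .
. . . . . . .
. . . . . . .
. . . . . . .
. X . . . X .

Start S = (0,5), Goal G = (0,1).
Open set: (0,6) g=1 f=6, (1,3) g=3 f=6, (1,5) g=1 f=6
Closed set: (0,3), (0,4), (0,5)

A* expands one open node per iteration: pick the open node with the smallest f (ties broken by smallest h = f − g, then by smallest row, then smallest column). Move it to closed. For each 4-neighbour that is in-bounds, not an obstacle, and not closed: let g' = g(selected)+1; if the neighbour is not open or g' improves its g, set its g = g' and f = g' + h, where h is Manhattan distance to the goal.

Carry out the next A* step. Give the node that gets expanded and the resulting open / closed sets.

step 1: expand (1,3) (f=6, h=3) → closed; open now [(0,6) g=1 f=6, (1,2) g=4 f=6, (1,5) g=1 f=6, (2,3) g=4 f=8]

expanded=(1,3); open=[(0,6) g=1 f=6, (1,2) g=4 f=6, (1,5) g=1 f=6, (2,3) g=4 f=8]; closed=[(0,3), (0,4), (0,5), (1,3)]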